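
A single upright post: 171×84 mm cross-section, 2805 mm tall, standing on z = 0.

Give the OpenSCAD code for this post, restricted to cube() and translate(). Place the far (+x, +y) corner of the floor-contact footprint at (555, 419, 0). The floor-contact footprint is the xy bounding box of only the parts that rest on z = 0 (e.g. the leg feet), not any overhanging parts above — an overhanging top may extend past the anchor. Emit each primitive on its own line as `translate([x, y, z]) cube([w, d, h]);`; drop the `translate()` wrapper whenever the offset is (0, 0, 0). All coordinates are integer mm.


translate([384, 335, 0]) cube([171, 84, 2805]);


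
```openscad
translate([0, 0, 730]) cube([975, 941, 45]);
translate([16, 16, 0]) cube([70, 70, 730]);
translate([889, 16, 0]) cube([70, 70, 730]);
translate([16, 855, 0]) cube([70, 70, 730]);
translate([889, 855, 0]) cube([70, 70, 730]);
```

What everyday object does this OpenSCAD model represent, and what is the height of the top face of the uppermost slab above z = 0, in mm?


A table. The table height is 775 mm.

A 975×941×45 slab sits at z = 730 on four 70 mm square posts — a table. The top surface is at 730 + 45 = 775 mm.


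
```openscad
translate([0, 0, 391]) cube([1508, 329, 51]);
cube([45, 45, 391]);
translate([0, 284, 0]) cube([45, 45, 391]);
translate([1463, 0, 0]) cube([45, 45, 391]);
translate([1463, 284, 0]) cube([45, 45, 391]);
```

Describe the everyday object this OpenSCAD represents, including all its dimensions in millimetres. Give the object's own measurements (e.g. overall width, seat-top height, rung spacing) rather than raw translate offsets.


A long wooden bench with a 1508 mm (x) × 329 mm (y) seat, 51 mm thick, its top surface 442 mm above the floor. Four 45 mm square legs at the seat corners, flush with the edges, run from z = 0 to the seat underside.


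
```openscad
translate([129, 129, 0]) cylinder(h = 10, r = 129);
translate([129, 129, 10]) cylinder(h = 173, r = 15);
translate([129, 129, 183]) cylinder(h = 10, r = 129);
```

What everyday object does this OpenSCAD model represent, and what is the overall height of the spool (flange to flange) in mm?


A spool. The overall height is 193 mm.

Three coaxial cylinders, large–small–large — a spool. Two 10 mm flanges and a 173 mm core give 10 + 173 + 10 = 193 mm.


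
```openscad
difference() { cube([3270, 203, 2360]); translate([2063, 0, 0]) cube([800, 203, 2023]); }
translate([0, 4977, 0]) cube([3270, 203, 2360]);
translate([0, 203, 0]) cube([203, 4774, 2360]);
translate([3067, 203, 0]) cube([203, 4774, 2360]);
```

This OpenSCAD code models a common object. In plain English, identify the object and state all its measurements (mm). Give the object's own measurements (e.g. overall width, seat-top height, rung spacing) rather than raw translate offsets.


A single room: four walls, each 2360 mm tall and 203 mm thick, enclosing an outside footprint 3270×5180 mm (x × y), no floor or roof. The front and back walls (−y and +y sides) run the full x-width; the side walls fit between their inner faces. A door opening 800 mm wide and 2023 mm tall is cut through the front wall from the floor up, its −x edge 2063 mm from the wall's −x end.


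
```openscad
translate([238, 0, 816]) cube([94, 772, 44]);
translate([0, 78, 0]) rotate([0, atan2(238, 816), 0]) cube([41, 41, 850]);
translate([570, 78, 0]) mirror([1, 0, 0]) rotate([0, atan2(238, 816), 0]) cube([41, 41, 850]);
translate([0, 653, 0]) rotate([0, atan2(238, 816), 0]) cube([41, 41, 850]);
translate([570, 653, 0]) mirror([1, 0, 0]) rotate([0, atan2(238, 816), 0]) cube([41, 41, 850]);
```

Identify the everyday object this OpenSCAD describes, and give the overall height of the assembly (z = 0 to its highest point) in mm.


A sawhorse. The overall height is 860 mm.

A beam across two mirrored pairs of raked legs — a sawhorse. The beam's underside is at z = 816 (matching the legs' vertical rise in atan2(238, 816)) and the beam is 44 mm tall, so its top is at 816 + 44 = 860 mm. The raked legs top out at the beam's underside, so that is the highest point.


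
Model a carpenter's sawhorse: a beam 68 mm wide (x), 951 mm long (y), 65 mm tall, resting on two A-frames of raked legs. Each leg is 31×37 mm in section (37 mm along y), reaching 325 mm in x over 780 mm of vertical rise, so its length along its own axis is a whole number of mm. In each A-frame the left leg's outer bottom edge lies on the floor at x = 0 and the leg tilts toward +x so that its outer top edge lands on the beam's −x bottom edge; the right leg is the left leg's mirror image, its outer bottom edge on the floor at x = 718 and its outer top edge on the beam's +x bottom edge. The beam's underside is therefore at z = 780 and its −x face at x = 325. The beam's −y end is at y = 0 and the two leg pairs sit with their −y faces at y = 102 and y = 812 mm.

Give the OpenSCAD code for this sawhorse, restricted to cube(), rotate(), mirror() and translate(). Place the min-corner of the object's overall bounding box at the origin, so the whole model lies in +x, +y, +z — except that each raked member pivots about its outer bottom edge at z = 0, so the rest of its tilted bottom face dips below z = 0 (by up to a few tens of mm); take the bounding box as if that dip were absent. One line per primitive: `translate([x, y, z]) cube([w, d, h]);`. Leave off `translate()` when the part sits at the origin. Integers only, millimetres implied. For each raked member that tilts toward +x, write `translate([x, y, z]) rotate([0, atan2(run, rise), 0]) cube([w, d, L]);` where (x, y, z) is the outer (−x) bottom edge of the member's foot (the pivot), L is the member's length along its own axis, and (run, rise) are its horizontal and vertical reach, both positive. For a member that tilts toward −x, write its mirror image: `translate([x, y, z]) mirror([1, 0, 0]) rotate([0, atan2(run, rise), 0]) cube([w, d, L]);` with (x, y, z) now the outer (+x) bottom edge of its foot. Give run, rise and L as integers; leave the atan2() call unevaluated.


translate([325, 0, 780]) cube([68, 951, 65]);
translate([0, 102, 0]) rotate([0, atan2(325, 780), 0]) cube([31, 37, 845]);
translate([718, 102, 0]) mirror([1, 0, 0]) rotate([0, atan2(325, 780), 0]) cube([31, 37, 845]);
translate([0, 812, 0]) rotate([0, atan2(325, 780), 0]) cube([31, 37, 845]);
translate([718, 812, 0]) mirror([1, 0, 0]) rotate([0, atan2(325, 780), 0]) cube([31, 37, 845]);


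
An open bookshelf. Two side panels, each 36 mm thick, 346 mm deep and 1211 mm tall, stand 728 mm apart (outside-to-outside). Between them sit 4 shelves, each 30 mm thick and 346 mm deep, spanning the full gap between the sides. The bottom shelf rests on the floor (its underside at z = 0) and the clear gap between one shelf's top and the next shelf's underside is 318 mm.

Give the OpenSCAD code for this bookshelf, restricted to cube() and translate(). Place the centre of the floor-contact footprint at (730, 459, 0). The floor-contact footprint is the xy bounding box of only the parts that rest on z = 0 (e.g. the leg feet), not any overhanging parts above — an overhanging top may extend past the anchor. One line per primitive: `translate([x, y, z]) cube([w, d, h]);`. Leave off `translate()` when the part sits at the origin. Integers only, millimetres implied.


translate([366, 286, 0]) cube([36, 346, 1211]);
translate([1058, 286, 0]) cube([36, 346, 1211]);
translate([402, 286, 0]) cube([656, 346, 30]);
translate([402, 286, 348]) cube([656, 346, 30]);
translate([402, 286, 696]) cube([656, 346, 30]);
translate([402, 286, 1044]) cube([656, 346, 30]);


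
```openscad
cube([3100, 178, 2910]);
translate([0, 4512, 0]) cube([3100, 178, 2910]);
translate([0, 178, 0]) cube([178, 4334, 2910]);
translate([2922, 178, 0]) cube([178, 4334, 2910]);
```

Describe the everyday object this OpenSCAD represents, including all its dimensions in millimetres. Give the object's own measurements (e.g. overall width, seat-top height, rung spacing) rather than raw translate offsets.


The wall frame of a small rectangular building: four walls, each 2910 mm tall and 178 mm thick, enclosing a footprint 3100 mm (x) by 4690 mm (y) outside-to-outside, with no floor or roof. The front and back walls (the −y and +y sides) span the full width; the two side walls fit between them.


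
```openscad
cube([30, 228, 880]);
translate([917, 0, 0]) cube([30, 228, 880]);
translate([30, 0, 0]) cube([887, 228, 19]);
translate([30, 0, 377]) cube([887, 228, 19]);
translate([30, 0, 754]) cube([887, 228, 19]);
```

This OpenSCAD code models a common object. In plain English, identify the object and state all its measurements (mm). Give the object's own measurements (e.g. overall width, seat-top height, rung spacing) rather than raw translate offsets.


An open bookshelf. Two side panels, each 30 mm thick, 228 mm deep and 880 mm tall, stand 947 mm apart (outside-to-outside). Between them sit 3 shelves, each 19 mm thick and 228 mm deep, spanning the full gap between the sides. The bottom shelf rests on the floor (its underside at z = 0) and the clear gap between one shelf's top and the next shelf's underside is 358 mm.


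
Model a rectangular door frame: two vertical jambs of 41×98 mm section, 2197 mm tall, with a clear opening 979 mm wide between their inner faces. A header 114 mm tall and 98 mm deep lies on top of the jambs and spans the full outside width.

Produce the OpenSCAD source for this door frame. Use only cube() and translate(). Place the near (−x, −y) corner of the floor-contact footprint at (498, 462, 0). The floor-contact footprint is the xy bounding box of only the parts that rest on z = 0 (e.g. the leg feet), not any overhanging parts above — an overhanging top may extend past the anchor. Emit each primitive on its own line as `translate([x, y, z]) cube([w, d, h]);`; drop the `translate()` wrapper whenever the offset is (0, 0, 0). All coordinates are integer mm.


translate([498, 462, 0]) cube([41, 98, 2197]);
translate([1518, 462, 0]) cube([41, 98, 2197]);
translate([498, 462, 2197]) cube([1061, 98, 114]);


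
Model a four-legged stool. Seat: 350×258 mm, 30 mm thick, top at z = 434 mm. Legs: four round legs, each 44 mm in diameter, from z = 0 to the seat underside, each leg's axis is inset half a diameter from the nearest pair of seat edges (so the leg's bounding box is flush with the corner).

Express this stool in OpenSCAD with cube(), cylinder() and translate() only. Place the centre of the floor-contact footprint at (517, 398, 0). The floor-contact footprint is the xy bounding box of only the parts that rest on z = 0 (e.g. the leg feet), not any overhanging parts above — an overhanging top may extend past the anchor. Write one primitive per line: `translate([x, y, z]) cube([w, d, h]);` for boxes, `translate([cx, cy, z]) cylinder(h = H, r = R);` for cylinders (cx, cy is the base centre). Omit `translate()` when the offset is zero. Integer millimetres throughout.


translate([342, 269, 404]) cube([350, 258, 30]);
translate([364, 291, 0]) cylinder(h = 404, r = 22);
translate([670, 291, 0]) cylinder(h = 404, r = 22);
translate([364, 505, 0]) cylinder(h = 404, r = 22);
translate([670, 505, 0]) cylinder(h = 404, r = 22);


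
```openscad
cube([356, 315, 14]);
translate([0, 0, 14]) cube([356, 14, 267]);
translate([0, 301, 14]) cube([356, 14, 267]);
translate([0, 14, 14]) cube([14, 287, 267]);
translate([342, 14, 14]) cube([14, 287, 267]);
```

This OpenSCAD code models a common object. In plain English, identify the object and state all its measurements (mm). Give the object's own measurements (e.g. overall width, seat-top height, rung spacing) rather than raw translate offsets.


An open-topped rectangular box: outside dimensions 356×315×281 mm, with a uniform wall and base thickness of 14 mm. The base is a full 356×315 slab on the floor; four walls sit on top of the base. The front and back walls (the −y and +y sides) span the full width; the two side walls fit between them.


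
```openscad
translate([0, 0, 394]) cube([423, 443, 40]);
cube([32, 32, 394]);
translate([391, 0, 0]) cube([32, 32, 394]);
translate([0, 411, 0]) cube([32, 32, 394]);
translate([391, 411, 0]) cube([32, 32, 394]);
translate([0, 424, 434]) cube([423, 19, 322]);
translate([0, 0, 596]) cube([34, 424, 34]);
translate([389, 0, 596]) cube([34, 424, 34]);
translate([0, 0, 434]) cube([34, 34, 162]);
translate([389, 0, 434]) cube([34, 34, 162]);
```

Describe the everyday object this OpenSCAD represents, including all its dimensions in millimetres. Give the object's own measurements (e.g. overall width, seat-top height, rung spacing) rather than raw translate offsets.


A chair. The seat is a 423×443×40 mm slab with its top at z = 434 mm, on four 32×32 mm corner legs (flush with the seat edges, standing on z = 0). A flat backrest 19 mm thick, 322 mm tall, spans the full seat width and rises from the seat top along its +y edge, rear face flush with the rear of the seat. Two armrests of 34×34 mm section run along each side from the seat's front edge to the front of the backrest, top faces 196 mm above the seat top and outer faces flush with the seat's x-edges; a 34×34 mm post under the front of each armrest stands on the seat at the front corner.


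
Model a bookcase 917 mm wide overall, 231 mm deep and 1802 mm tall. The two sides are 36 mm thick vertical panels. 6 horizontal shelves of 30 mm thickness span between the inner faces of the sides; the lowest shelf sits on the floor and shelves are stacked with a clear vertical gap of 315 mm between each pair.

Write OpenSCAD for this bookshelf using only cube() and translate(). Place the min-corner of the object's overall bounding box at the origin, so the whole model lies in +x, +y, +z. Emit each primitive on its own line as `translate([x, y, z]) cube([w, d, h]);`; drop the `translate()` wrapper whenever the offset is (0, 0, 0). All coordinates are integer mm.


cube([36, 231, 1802]);
translate([881, 0, 0]) cube([36, 231, 1802]);
translate([36, 0, 0]) cube([845, 231, 30]);
translate([36, 0, 345]) cube([845, 231, 30]);
translate([36, 0, 690]) cube([845, 231, 30]);
translate([36, 0, 1035]) cube([845, 231, 30]);
translate([36, 0, 1380]) cube([845, 231, 30]);
translate([36, 0, 1725]) cube([845, 231, 30]);


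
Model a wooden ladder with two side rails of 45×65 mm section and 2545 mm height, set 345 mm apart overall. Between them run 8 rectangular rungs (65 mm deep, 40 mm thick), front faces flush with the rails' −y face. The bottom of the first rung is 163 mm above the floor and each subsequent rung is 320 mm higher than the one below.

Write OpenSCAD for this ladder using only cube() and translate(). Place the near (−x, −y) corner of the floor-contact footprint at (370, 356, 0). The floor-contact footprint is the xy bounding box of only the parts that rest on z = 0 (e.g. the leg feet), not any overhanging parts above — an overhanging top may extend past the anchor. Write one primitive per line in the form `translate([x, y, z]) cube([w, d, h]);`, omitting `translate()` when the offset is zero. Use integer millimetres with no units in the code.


// rung span = 345 - 2*45 = 255
// rung[k] z = 163 + k*320
translate([370, 356, 0]) cube([45, 65, 2545]);
translate([670, 356, 0]) cube([45, 65, 2545]);
translate([415, 356, 163]) cube([255, 65, 40]);
translate([415, 356, 483]) cube([255, 65, 40]);
translate([415, 356, 803]) cube([255, 65, 40]);
translate([415, 356, 1123]) cube([255, 65, 40]);
translate([415, 356, 1443]) cube([255, 65, 40]);
translate([415, 356, 1763]) cube([255, 65, 40]);
translate([415, 356, 2083]) cube([255, 65, 40]);
translate([415, 356, 2403]) cube([255, 65, 40]);


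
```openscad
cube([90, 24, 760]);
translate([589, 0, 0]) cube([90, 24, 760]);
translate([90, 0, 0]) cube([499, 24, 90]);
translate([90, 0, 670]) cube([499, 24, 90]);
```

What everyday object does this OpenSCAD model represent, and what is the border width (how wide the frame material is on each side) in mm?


A picture frame. The border width is 90 mm.

Four thin pieces enclosing a rectangular opening — a picture frame. The two full-height stiles are 760 mm tall; the top rail sits at z = 670 and is 90 mm tall, so the border above the opening is 760 − 670 = 90 mm, matching the stile x-width.


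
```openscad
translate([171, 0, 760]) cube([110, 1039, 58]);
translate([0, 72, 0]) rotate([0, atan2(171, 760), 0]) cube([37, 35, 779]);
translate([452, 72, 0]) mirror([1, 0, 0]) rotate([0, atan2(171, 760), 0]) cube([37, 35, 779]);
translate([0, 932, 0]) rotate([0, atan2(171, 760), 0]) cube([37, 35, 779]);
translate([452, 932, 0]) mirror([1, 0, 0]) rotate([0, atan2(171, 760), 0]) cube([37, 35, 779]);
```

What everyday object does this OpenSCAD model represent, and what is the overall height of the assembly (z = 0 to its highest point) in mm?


A sawhorse. The overall height is 818 mm.

A beam across two mirrored pairs of raked legs — a sawhorse. The beam's underside is at z = 760 (matching the legs' vertical rise in atan2(171, 760)) and the beam is 58 mm tall, so its top is at 760 + 58 = 818 mm. The raked legs top out at the beam's underside, so that is the highest point.


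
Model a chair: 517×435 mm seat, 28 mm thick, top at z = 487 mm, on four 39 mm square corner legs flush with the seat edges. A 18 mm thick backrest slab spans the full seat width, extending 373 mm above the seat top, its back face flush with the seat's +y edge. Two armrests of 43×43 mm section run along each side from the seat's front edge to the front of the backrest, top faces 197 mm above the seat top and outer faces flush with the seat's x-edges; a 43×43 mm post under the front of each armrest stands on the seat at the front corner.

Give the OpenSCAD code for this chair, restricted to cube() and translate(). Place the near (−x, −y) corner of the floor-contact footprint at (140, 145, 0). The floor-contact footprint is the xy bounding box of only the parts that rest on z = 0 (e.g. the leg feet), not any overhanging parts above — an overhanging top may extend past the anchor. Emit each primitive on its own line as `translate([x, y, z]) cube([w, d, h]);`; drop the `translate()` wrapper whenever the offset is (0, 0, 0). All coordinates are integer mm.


translate([140, 145, 459]) cube([517, 435, 28]);
translate([140, 145, 0]) cube([39, 39, 459]);
translate([618, 145, 0]) cube([39, 39, 459]);
translate([140, 541, 0]) cube([39, 39, 459]);
translate([618, 541, 0]) cube([39, 39, 459]);
translate([140, 562, 487]) cube([517, 18, 373]);
translate([140, 145, 641]) cube([43, 417, 43]);
translate([614, 145, 641]) cube([43, 417, 43]);
translate([140, 145, 487]) cube([43, 43, 154]);
translate([614, 145, 487]) cube([43, 43, 154]);


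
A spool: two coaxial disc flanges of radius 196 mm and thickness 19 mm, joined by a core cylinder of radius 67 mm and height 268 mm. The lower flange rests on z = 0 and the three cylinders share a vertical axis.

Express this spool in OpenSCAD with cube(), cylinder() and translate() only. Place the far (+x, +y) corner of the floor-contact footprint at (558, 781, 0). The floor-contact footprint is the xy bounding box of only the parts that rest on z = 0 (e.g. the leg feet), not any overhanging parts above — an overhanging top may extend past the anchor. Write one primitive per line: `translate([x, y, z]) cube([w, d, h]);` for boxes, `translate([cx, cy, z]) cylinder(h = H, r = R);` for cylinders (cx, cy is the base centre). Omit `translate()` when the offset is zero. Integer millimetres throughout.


translate([362, 585, 0]) cylinder(h = 19, r = 196);
translate([362, 585, 19]) cylinder(h = 268, r = 67);
translate([362, 585, 287]) cylinder(h = 19, r = 196);


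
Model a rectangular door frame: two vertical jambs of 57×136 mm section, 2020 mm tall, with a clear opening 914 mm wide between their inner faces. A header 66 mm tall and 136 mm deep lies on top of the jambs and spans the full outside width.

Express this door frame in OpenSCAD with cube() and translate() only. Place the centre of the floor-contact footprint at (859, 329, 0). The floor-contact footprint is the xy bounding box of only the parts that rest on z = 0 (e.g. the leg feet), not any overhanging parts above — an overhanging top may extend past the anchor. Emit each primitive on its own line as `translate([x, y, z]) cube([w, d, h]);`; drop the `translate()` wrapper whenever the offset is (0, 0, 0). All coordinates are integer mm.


translate([345, 261, 0]) cube([57, 136, 2020]);
translate([1316, 261, 0]) cube([57, 136, 2020]);
translate([345, 261, 2020]) cube([1028, 136, 66]);


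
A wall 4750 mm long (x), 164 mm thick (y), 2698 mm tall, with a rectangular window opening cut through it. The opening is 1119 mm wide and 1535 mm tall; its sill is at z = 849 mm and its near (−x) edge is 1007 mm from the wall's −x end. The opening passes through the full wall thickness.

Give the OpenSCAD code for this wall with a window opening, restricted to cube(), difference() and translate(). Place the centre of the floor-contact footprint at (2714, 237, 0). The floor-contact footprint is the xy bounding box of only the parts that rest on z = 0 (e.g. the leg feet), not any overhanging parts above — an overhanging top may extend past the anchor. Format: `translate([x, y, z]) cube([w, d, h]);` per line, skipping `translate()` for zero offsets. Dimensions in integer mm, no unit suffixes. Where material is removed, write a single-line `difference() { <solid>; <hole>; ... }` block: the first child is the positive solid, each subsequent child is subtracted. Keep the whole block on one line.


difference() { translate([339, 155, 0]) cube([4750, 164, 2698]); translate([1346, 155, 849]) cube([1119, 164, 1535]); }


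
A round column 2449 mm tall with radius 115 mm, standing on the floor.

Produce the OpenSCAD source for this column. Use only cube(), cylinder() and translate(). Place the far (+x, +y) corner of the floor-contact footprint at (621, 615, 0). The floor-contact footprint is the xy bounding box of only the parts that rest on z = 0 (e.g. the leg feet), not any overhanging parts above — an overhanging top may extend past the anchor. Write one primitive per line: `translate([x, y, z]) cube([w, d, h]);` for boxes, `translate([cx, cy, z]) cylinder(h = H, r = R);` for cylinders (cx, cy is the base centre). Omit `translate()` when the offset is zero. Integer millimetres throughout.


translate([506, 500, 0]) cylinder(h = 2449, r = 115);


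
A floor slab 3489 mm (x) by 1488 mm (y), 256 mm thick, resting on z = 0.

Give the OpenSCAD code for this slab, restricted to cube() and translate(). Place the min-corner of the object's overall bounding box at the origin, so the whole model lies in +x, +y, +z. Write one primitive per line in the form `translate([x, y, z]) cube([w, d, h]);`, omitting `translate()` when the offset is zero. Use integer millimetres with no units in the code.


cube([3489, 1488, 256]);


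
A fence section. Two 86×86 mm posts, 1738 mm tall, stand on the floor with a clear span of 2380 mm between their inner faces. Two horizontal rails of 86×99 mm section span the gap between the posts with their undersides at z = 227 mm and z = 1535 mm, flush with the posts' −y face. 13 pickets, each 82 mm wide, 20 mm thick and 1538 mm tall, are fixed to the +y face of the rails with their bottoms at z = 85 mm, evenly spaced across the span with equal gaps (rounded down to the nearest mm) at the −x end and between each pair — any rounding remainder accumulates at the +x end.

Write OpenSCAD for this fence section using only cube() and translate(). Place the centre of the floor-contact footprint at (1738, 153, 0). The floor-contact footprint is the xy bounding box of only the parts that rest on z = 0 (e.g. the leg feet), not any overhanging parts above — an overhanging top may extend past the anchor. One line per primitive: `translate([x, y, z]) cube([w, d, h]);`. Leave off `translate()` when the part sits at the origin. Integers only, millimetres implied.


translate([462, 110, 0]) cube([86, 86, 1738]);
translate([2928, 110, 0]) cube([86, 86, 1738]);
translate([548, 110, 227]) cube([2380, 86, 99]);
translate([548, 110, 1535]) cube([2380, 86, 99]);
translate([641, 196, 85]) cube([82, 20, 1538]);
translate([816, 196, 85]) cube([82, 20, 1538]);
translate([991, 196, 85]) cube([82, 20, 1538]);
translate([1166, 196, 85]) cube([82, 20, 1538]);
translate([1341, 196, 85]) cube([82, 20, 1538]);
translate([1516, 196, 85]) cube([82, 20, 1538]);
translate([1691, 196, 85]) cube([82, 20, 1538]);
translate([1866, 196, 85]) cube([82, 20, 1538]);
translate([2041, 196, 85]) cube([82, 20, 1538]);
translate([2216, 196, 85]) cube([82, 20, 1538]);
translate([2391, 196, 85]) cube([82, 20, 1538]);
translate([2566, 196, 85]) cube([82, 20, 1538]);
translate([2741, 196, 85]) cube([82, 20, 1538]);


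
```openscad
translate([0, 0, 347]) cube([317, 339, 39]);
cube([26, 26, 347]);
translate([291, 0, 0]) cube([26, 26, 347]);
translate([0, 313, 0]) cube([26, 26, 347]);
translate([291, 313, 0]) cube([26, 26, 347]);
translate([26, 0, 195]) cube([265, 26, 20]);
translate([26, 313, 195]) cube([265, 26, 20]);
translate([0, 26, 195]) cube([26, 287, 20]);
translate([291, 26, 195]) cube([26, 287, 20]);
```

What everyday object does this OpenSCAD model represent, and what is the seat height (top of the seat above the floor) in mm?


A stool. The seat height is 386 mm.

A 317×339×39 slab at z = 347 on four corner posts — a stool. The seat top is 347 + 39 = 386 mm.


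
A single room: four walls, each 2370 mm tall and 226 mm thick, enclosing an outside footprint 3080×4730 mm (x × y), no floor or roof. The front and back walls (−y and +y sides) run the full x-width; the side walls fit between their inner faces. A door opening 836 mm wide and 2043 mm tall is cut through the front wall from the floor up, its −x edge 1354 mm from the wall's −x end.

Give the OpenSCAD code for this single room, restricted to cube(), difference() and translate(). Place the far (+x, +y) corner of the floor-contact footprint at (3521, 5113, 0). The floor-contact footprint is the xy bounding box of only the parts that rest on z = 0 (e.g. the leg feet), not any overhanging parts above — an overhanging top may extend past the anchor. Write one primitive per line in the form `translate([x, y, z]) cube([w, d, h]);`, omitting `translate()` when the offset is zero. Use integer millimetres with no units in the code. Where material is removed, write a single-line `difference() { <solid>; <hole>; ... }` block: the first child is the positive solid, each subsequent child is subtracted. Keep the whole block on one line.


difference() { translate([441, 383, 0]) cube([3080, 226, 2370]); translate([1795, 383, 0]) cube([836, 226, 2043]); }
translate([441, 4887, 0]) cube([3080, 226, 2370]);
translate([441, 609, 0]) cube([226, 4278, 2370]);
translate([3295, 609, 0]) cube([226, 4278, 2370]);


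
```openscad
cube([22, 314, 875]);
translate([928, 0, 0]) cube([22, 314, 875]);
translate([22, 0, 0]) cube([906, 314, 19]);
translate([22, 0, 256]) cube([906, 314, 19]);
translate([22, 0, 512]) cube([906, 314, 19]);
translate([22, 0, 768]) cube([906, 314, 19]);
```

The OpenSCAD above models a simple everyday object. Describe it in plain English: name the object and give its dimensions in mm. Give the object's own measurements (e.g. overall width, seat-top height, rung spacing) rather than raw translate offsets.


An open bookshelf. Two side panels, each 22 mm thick, 314 mm deep and 875 mm tall, stand 950 mm apart (outside-to-outside). Between them sit 4 shelves, each 19 mm thick and 314 mm deep, spanning the full gap between the sides. The bottom shelf rests on the floor (its underside at z = 0) and the clear gap between one shelf's top and the next shelf's underside is 237 mm.


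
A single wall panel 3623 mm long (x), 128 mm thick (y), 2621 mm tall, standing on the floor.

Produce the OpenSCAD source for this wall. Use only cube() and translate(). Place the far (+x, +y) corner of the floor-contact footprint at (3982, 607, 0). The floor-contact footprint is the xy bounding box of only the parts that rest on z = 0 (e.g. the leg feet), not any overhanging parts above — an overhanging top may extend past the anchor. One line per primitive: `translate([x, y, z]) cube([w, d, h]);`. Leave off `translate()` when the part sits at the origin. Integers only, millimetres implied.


translate([359, 479, 0]) cube([3623, 128, 2621]);


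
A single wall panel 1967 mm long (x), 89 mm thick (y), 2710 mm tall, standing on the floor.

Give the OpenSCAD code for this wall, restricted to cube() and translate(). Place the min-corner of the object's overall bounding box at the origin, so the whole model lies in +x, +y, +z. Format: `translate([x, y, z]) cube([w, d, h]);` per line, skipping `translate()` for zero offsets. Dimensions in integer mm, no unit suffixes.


cube([1967, 89, 2710]);


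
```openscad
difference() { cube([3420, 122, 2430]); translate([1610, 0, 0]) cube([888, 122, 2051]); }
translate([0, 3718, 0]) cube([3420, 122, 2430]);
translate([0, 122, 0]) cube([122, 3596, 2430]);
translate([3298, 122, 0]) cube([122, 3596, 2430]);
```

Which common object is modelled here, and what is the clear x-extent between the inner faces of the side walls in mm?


A single room. The interior width is 3176 mm.

Four walls enclosing a rectangle with a door in the front wall — a room. Outside width 3420 minus two 122 mm walls gives 3176 mm.


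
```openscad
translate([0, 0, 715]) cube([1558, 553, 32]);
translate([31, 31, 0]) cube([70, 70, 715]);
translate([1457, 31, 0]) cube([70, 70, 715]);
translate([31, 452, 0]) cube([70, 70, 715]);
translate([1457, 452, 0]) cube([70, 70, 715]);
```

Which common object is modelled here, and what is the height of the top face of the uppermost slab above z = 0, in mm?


A table. The table height is 747 mm.

A 1558×553×32 slab sits at z = 715 on four 70 mm square posts — a table. The top surface is at 715 + 32 = 747 mm.


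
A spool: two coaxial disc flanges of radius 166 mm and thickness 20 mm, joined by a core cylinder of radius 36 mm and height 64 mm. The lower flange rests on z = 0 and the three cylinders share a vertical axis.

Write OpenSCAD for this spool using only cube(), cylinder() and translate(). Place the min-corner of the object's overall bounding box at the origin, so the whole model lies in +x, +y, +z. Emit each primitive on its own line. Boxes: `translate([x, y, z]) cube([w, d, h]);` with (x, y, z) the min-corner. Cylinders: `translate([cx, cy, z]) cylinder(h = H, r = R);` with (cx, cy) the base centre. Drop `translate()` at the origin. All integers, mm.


translate([166, 166, 0]) cylinder(h = 20, r = 166);
translate([166, 166, 20]) cylinder(h = 64, r = 36);
translate([166, 166, 84]) cylinder(h = 20, r = 166);


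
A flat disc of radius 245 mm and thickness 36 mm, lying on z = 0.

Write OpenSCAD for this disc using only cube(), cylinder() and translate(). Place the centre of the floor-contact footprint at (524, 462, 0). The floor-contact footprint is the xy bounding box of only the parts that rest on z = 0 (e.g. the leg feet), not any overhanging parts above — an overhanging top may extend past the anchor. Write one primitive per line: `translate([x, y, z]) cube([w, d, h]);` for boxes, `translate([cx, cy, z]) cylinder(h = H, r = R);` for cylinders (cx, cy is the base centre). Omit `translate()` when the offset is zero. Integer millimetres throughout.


translate([524, 462, 0]) cylinder(h = 36, r = 245);


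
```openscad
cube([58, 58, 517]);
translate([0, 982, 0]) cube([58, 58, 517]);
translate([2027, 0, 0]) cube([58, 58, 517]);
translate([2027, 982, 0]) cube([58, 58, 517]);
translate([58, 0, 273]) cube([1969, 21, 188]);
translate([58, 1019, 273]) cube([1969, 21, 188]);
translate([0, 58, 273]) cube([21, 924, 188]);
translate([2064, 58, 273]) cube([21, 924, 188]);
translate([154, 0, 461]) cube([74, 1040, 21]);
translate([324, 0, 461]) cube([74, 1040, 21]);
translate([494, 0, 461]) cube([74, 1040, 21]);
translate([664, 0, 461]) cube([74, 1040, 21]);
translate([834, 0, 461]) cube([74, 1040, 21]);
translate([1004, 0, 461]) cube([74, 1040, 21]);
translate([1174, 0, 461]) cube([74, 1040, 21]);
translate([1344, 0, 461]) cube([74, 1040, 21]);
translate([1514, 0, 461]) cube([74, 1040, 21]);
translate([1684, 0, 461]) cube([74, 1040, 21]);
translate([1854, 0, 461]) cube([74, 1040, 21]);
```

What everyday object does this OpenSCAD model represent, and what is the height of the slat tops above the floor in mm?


A bed frame. The slat-top height is 482 mm.

Four posts, four rails, and a row of slats — a bed frame. Slats sit on the rails at z = 273 + 188 = 461; with slat thickness 21, the top is 482 mm.


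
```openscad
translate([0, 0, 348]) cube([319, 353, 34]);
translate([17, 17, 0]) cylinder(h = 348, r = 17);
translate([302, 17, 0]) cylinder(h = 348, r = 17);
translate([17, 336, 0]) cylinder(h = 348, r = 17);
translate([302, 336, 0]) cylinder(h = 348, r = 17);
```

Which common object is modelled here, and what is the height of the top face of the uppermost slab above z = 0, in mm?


A stool. The seat height is 382 mm.

A 319×353×34 slab at z = 348 on four corner cylinders — a stool. The seat top is 348 + 34 = 382 mm.


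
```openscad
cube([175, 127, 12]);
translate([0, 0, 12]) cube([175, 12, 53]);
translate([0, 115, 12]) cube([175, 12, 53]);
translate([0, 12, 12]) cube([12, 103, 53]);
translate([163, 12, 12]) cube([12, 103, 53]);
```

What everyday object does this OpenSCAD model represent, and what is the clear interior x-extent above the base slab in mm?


An open box. The internal width is 151 mm.

A 175×127 base slab with four walls standing on it — an open box. The base is 175 mm wide and the walls are 12 mm thick, so the internal width is 175 − 2 × 12 = 151 mm.


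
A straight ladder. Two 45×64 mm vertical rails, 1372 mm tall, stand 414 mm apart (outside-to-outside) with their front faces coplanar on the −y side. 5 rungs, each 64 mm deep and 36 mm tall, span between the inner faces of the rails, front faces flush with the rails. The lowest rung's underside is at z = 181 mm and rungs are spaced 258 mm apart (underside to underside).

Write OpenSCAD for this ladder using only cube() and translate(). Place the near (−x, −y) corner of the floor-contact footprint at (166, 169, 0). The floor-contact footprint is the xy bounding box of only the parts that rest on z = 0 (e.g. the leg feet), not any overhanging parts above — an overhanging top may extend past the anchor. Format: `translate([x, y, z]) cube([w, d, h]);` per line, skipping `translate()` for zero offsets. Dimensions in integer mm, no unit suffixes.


translate([166, 169, 0]) cube([45, 64, 1372]);
translate([535, 169, 0]) cube([45, 64, 1372]);
translate([211, 169, 181]) cube([324, 64, 36]);
translate([211, 169, 439]) cube([324, 64, 36]);
translate([211, 169, 697]) cube([324, 64, 36]);
translate([211, 169, 955]) cube([324, 64, 36]);
translate([211, 169, 1213]) cube([324, 64, 36]);


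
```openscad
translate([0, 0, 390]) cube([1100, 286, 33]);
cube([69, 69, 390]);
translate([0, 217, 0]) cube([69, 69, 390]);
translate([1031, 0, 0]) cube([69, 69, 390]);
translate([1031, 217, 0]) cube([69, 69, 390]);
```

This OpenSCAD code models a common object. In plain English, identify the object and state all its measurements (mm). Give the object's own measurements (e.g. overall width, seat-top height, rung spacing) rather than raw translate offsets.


A bench: a 1100×286 mm seat slab, 33 mm thick, top at z = 423 mm, on four 69×69 mm square legs flush with the seat corners and standing on z = 0.


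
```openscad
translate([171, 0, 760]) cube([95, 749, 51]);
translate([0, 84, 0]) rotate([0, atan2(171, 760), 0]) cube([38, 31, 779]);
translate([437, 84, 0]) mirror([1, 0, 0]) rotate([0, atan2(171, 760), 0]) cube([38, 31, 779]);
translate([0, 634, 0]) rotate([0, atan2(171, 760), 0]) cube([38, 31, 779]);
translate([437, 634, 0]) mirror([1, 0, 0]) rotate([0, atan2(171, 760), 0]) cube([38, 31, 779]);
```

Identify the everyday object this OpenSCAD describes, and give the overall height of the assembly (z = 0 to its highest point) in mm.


A sawhorse. The overall height is 811 mm.

A beam across two mirrored pairs of raked legs — a sawhorse. The beam's underside is at z = 760 (matching the legs' vertical rise in atan2(171, 760)) and the beam is 51 mm tall, so its top is at 760 + 51 = 811 mm. The raked legs top out at the beam's underside, so that is the highest point.


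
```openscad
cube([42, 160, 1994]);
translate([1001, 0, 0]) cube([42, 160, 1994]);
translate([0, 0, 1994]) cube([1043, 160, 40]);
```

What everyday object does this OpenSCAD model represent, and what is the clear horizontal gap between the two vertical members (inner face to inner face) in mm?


A door frame. The clear opening width is 959 mm.

Two 1994 mm tall posts with a header on top — a door frame. The left jamb is 42 mm wide at x = 0; the right jamb starts at x = 1001. The clear opening is 1001 − 42 = 959 mm.


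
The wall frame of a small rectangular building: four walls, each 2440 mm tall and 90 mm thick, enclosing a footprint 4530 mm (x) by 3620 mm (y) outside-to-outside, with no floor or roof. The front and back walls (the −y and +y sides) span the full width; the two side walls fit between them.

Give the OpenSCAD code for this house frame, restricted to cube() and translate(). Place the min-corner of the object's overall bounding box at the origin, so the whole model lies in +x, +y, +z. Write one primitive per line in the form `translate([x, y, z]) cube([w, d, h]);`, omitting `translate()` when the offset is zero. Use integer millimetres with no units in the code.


cube([4530, 90, 2440]);
translate([0, 3530, 0]) cube([4530, 90, 2440]);
translate([0, 90, 0]) cube([90, 3440, 2440]);
translate([4440, 90, 0]) cube([90, 3440, 2440]);


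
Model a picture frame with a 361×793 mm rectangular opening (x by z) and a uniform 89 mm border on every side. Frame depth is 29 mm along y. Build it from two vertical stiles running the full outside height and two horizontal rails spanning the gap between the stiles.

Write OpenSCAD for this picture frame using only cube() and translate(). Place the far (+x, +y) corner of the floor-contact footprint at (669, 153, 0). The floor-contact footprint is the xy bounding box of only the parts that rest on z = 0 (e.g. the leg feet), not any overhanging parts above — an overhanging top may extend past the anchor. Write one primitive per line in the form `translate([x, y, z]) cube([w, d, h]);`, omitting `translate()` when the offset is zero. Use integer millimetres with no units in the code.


translate([130, 124, 0]) cube([89, 29, 971]);
translate([580, 124, 0]) cube([89, 29, 971]);
translate([219, 124, 0]) cube([361, 29, 89]);
translate([219, 124, 882]) cube([361, 29, 89]);


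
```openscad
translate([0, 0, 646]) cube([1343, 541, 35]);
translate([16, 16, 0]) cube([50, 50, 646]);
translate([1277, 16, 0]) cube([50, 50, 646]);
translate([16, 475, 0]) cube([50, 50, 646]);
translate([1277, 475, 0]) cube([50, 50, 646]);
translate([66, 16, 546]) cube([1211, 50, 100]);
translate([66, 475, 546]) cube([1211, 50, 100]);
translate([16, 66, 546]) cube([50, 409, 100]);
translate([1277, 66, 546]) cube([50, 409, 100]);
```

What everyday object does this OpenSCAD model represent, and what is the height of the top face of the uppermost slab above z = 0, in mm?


A table. The table height is 681 mm.

A 1343×541×35 slab sits at z = 646 on four 50 mm square posts — a table. The top surface is at 646 + 35 = 681 mm.


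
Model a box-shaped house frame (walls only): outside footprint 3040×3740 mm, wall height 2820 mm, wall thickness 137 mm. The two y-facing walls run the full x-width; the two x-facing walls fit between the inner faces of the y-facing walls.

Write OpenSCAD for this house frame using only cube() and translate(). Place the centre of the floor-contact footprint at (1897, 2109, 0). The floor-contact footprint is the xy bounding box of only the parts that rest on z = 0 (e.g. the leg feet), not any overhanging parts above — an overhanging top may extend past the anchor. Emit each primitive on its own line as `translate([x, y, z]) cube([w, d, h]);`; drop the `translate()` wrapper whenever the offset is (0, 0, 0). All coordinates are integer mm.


translate([377, 239, 0]) cube([3040, 137, 2820]);
translate([377, 3842, 0]) cube([3040, 137, 2820]);
translate([377, 376, 0]) cube([137, 3466, 2820]);
translate([3280, 376, 0]) cube([137, 3466, 2820]);
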